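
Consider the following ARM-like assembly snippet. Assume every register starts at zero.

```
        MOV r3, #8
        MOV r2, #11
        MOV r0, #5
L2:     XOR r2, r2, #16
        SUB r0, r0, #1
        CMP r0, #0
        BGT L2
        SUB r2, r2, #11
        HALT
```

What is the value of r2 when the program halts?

MOV r3, #8 → r3=8
MOV r2, #11 → r2=11
MOV r0, #5 → r0=5
XOR r2, r2, #16 → r2=11^16=27
SUB r0, r0, #1 → r0=5-1=4
CMP r0, #0  (cmp 4,0)
BGT L2: taken
XOR r2, r2, #16 → r2=27^16=11
SUB r0, r0, #1 → r0=4-1=3
CMP r0, #0  (cmp 3,0)
BGT L2: taken
XOR r2, r2, #16 → r2=11^16=27
SUB r0, r0, #1 → r0=3-1=2
CMP r0, #0  (cmp 2,0)
BGT L2: taken
XOR r2, r2, #16 → r2=27^16=11
SUB r0, r0, #1 → r0=2-1=1
CMP r0, #0  (cmp 1,0)
BGT L2: taken
XOR r2, r2, #16 → r2=11^16=27
SUB r0, r0, #1 → r0=1-1=0
CMP r0, #0  (cmp 0,0)
BGT L2: not taken
SUB r2, r2, #11 → r2=27-11=16
halt.

16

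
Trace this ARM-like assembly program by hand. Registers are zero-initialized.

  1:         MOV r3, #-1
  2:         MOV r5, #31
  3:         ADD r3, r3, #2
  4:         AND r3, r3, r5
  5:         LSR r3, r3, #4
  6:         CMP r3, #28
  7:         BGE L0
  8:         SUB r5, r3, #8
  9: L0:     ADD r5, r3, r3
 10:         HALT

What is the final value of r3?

r3=-1
r5=31
r3=(-1)+2=1
r3=1&31=1
r3=1>>4=0
CMP r3, #28  (cmp 0,28)
BGE L0: not taken
r5=0-8=-8
r5=0+0=0
halt.

0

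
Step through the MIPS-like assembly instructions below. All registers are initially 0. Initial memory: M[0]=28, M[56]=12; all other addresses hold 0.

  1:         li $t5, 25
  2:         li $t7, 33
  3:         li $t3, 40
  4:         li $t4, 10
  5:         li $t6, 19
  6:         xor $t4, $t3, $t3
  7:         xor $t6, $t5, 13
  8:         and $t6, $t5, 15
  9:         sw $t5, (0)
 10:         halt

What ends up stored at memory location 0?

25

after li $t5, 25: $t5=25
after li $t7, 33: $t7=33
after li $t3, 40: $t3=40
after li $t4, 10: $t4=10
after li $t6, 19: $t6=19
after xor $t4, $t3, $t3: $t4=40^40=0
after xor $t6, $t5, 13: $t6=25^13=20
after and $t6, $t5, 15: $t6=25&15=9
sw $t5, (0) → M[0]=25
halt.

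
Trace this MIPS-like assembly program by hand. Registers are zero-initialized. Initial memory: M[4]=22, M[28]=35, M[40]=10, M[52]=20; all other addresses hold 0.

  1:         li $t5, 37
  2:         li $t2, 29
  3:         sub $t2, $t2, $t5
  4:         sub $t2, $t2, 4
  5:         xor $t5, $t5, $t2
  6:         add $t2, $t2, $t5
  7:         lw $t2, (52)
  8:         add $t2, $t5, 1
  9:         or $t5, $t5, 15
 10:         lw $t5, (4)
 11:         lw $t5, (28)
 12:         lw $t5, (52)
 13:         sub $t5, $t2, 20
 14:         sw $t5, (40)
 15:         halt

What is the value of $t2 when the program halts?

after li $t5, 37: $t5=37
after li $t2, 29: $t2=29
after sub $t2, $t2, $t5: $t2=29-37=-8
after sub $t2, $t2, 4: $t2=(-8)-4=-12
after xor $t5, $t5, $t2: $t5=37^(-12)=-47
after add $t2, $t2, $t5: $t2=(-12)+(-47)=-59
after lw $t2, (52): $t2=M[52]=20
after add $t2, $t5, 1: $t2=(-47)+1=-46
after or $t5, $t5, 15: $t5=(-47)|15=-33
after lw $t5, (4): $t5=M[4]=22
after lw $t5, (28): $t5=M[28]=35
after lw $t5, (52): $t5=M[52]=20
after sub $t5, $t2, 20: $t5=(-46)-20=-66
sw $t5, (40) → M[40]=-66
halt.

-46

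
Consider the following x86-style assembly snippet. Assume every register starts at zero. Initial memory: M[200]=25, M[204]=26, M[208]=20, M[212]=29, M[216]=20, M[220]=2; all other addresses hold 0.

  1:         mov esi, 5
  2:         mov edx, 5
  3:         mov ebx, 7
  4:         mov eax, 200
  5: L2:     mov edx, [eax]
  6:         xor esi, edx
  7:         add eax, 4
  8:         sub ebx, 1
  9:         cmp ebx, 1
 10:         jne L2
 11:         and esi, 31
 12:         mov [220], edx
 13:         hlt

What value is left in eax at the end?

esi=5
edx=5
ebx=7
eax=200
edx=M[200]=25
esi=5^25=28
eax=200+4=204
ebx=7-1=6
cmp ebx, 1  (cmp 6,1)
jne L2: taken
edx=M[204]=26
esi=28^26=6
eax=204+4=208
ebx=6-1=5
cmp ebx, 1  (cmp 5,1)
jne L2: taken
edx=M[208]=20
esi=6^20=18
eax=208+4=212
ebx=5-1=4
cmp ebx, 1  (cmp 4,1)
jne L2: taken
edx=M[212]=29
esi=18^29=15
eax=212+4=216
ebx=4-1=3
cmp ebx, 1  (cmp 3,1)
jne L2: taken
edx=M[216]=20
esi=15^20=27
eax=216+4=220
ebx=3-1=2
cmp ebx, 1  (cmp 2,1)
jne L2: taken
edx=M[220]=2
esi=27^2=25
eax=220+4=224
ebx=2-1=1
cmp ebx, 1  (cmp 1,1)
jne L2: not taken
esi=25&31=25
mov [220], edx → M[220]=2
halt.

224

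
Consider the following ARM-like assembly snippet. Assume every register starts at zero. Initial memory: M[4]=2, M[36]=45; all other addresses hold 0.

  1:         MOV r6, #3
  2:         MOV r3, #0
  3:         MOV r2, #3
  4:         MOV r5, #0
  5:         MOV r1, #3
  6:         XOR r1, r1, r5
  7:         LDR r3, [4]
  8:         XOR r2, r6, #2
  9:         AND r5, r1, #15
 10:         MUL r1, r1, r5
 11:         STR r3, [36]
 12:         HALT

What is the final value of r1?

after MOV r6, #3: r6=3
after MOV r3, #0: r3=0
after MOV r2, #3: r2=3
after MOV r5, #0: r5=0
after MOV r1, #3: r1=3
after XOR r1, r1, r5: r1=3^0=3
after LDR r3, [4]: r3=M[4]=2
after XOR r2, r6, #2: r2=3^2=1
after AND r5, r1, #15: r5=3&15=3
after MUL r1, r1, r5: r1=3*3=9
STR r3, [36] → M[36]=2
halt.

9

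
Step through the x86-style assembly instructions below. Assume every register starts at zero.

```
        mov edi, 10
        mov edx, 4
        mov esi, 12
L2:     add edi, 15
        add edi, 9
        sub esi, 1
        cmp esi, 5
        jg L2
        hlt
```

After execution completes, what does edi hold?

178

edi=10
edx=4
esi=12
edi=10+15=25
edi=25+9=34
esi=12-1=11
cmp esi, 5  (cmp 11,5)
jg L2: taken
edi=34+15=49
edi=49+9=58
esi=11-1=10
cmp esi, 5  (cmp 10,5)
jg L2: taken
edi=58+15=73
edi=73+9=82
esi=10-1=9
cmp esi, 5  (cmp 9,5)
jg L2: taken
edi=82+15=97
edi=97+9=106
esi=9-1=8
cmp esi, 5  (cmp 8,5)
jg L2: taken
edi=106+15=121
edi=121+9=130
esi=8-1=7
cmp esi, 5  (cmp 7,5)
jg L2: taken
edi=130+15=145
edi=145+9=154
esi=7-1=6
cmp esi, 5  (cmp 6,5)
jg L2: taken
edi=154+15=169
edi=169+9=178
esi=6-1=5
cmp esi, 5  (cmp 5,5)
jg L2: not taken
halt.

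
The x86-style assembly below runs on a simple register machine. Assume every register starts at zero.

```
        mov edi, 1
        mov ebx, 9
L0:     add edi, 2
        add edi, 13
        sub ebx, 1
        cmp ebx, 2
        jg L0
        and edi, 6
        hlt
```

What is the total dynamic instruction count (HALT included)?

edi=1
ebx=9
edi=1+2=3
edi=3+13=16
ebx=9-1=8
cmp ebx, 2  (cmp 8,2)
jg L0: taken
edi=16+2=18
edi=18+13=31
ebx=8-1=7
cmp ebx, 2  (cmp 7,2)
jg L0: taken
edi=31+2=33
edi=33+13=46
ebx=7-1=6
cmp ebx, 2  (cmp 6,2)
jg L0: taken
edi=46+2=48
edi=48+13=61
ebx=6-1=5
cmp ebx, 2  (cmp 5,2)
jg L0: taken
edi=61+2=63
edi=63+13=76
ebx=5-1=4
cmp ebx, 2  (cmp 4,2)
jg L0: taken
edi=76+2=78
edi=78+13=91
ebx=4-1=3
cmp ebx, 2  (cmp 3,2)
jg L0: taken
edi=91+2=93
edi=93+13=106
ebx=3-1=2
cmp ebx, 2  (cmp 2,2)
jg L0: not taken
edi=106&6=2
halt.
Total executed instructions: 39.

39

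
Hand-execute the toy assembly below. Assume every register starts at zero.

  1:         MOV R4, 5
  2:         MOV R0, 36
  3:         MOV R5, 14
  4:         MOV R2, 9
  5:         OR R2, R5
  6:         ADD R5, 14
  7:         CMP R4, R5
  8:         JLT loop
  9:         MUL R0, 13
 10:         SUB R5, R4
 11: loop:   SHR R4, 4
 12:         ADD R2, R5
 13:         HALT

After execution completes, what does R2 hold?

43

R4=5
R0=36
R5=14
R2=9
R2=9|14=15
R5=14+14=28
CMP R4, R5  (cmp 5,28)
JLT loop: taken
R4=5>>4=0
R2=15+28=43
halt.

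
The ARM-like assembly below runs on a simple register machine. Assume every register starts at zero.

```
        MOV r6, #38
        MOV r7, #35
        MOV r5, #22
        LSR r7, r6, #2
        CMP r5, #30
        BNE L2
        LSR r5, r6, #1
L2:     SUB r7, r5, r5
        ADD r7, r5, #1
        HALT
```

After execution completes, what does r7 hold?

23

r6=38
r7=35
r5=22
r7=38>>2=9
CMP r5, #30  (cmp 22,30)
BNE L2: taken
r7=22-22=0
r7=22+1=23
halt.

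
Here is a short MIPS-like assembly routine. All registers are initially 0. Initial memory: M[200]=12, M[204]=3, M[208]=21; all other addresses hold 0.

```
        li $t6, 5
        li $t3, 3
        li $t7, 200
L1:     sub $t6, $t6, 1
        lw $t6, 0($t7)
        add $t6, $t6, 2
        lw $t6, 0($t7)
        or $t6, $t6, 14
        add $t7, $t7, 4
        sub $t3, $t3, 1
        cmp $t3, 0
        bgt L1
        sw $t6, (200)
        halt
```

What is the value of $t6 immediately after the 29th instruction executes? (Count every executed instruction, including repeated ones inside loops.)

after li $t6, 5: $t6=5
after li $t3, 3: $t3=3
after li $t7, 200: $t7=200
after sub $t6, $t6, 1: $t6=5-1=4
after lw $t6, 0($t7): $t6=M[200]=12
after add $t6, $t6, 2: $t6=12+2=14
after lw $t6, 0($t7): $t6=M[200]=12
after or $t6, $t6, 14: $t6=12|14=14
after add $t7, $t7, 4: $t7=200+4=204
after sub $t3, $t3, 1: $t3=3-1=2
cmp $t3, 0  (cmp 2,0)
bgt L1: taken
after sub $t6, $t6, 1: $t6=14-1=13
after lw $t6, 0($t7): $t6=M[204]=3
after add $t6, $t6, 2: $t6=3+2=5
after lw $t6, 0($t7): $t6=M[204]=3
after or $t6, $t6, 14: $t6=3|14=15
after add $t7, $t7, 4: $t7=204+4=208
after sub $t3, $t3, 1: $t3=2-1=1
cmp $t3, 0  (cmp 1,0)
bgt L1: taken
after sub $t6, $t6, 1: $t6=15-1=14
after lw $t6, 0($t7): $t6=M[208]=21
after add $t6, $t6, 2: $t6=21+2=23
after lw $t6, 0($t7): $t6=M[208]=21
after or $t6, $t6, 14: $t6=21|14=31
after add $t7, $t7, 4: $t7=208+4=212
after sub $t3, $t3, 1: $t3=1-1=0
cmp $t3, 0  (cmp 0,0)
After step 29: $t6 = 31.

31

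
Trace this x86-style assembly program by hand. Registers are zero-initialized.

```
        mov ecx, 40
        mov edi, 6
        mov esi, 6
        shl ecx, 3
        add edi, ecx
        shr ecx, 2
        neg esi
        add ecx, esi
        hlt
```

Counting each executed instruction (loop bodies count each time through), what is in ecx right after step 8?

after mov ecx, 40: ecx=40
after mov edi, 6: edi=6
after mov esi, 6: esi=6
after shl ecx, 3: ecx=40<<3=320
after add edi, ecx: edi=6+320=326
after shr ecx, 2: ecx=320>>2=80
after neg esi: esi=-(6)=-6
after add ecx, esi: ecx=80+(-6)=74
After step 8: ecx = 74.

74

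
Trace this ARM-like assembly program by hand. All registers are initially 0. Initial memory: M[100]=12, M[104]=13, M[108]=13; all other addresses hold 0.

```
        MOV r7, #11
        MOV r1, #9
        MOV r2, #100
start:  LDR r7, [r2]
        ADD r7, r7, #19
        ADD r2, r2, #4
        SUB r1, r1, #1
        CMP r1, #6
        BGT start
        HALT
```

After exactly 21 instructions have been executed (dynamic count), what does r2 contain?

r7=11
r1=9
r2=100
r7=M[100]=12
r7=12+19=31
r2=100+4=104
r1=9-1=8
CMP r1, #6  (cmp 8,6)
BGT start: taken
r7=M[104]=13
r7=13+19=32
r2=104+4=108
r1=8-1=7
CMP r1, #6  (cmp 7,6)
BGT start: taken
r7=M[108]=13
r7=13+19=32
r2=108+4=112
r1=7-1=6
CMP r1, #6  (cmp 6,6)
BGT start: not taken
After step 21: r2 = 112.

112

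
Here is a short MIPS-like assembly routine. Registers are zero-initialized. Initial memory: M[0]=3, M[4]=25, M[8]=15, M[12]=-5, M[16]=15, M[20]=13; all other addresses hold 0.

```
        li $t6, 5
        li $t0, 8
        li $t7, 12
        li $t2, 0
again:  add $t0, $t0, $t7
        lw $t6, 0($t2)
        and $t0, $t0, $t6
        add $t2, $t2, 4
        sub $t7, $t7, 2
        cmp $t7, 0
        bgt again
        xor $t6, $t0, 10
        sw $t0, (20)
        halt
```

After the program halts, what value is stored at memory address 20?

8

after li $t6, 5: $t6=5
after li $t0, 8: $t0=8
after li $t7, 12: $t7=12
after li $t2, 0: $t2=0
after add $t0, $t0, $t7: $t0=8+12=20
after lw $t6, 0($t2): $t6=M[0]=3
after and $t0, $t0, $t6: $t0=20&3=0
after add $t2, $t2, 4: $t2=0+4=4
after sub $t7, $t7, 2: $t7=12-2=10
cmp $t7, 0  (cmp 10,0)
bgt again: taken
after add $t0, $t0, $t7: $t0=0+10=10
after lw $t6, 0($t2): $t6=M[4]=25
after and $t0, $t0, $t6: $t0=10&25=8
after add $t2, $t2, 4: $t2=4+4=8
after sub $t7, $t7, 2: $t7=10-2=8
cmp $t7, 0  (cmp 8,0)
bgt again: taken
after add $t0, $t0, $t7: $t0=8+8=16
after lw $t6, 0($t2): $t6=M[8]=15
after and $t0, $t0, $t6: $t0=16&15=0
after add $t2, $t2, 4: $t2=8+4=12
after sub $t7, $t7, 2: $t7=8-2=6
cmp $t7, 0  (cmp 6,0)
bgt again: taken
after add $t0, $t0, $t7: $t0=0+6=6
after lw $t6, 0($t2): $t6=M[12]=-5
after and $t0, $t0, $t6: $t0=6&(-5)=2
after add $t2, $t2, 4: $t2=12+4=16
after sub $t7, $t7, 2: $t7=6-2=4
cmp $t7, 0  (cmp 4,0)
bgt again: taken
after add $t0, $t0, $t7: $t0=2+4=6
after lw $t6, 0($t2): $t6=M[16]=15
after and $t0, $t0, $t6: $t0=6&15=6
after add $t2, $t2, 4: $t2=16+4=20
after sub $t7, $t7, 2: $t7=4-2=2
cmp $t7, 0  (cmp 2,0)
bgt again: taken
after add $t0, $t0, $t7: $t0=6+2=8
after lw $t6, 0($t2): $t6=M[20]=13
after and $t0, $t0, $t6: $t0=8&13=8
after add $t2, $t2, 4: $t2=20+4=24
after sub $t7, $t7, 2: $t7=2-2=0
cmp $t7, 0  (cmp 0,0)
bgt again: not taken
after xor $t6, $t0, 10: $t6=8^10=2
sw $t0, (20) → M[20]=8
halt.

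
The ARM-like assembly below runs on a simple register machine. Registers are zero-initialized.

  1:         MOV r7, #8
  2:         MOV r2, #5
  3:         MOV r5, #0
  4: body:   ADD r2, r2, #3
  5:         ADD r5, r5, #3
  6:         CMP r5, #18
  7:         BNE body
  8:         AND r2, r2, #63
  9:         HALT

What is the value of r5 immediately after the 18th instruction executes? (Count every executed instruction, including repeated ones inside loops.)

12

after MOV r7, #8: r7=8
after MOV r2, #5: r2=5
after MOV r5, #0: r5=0
after ADD r2, r2, #3: r2=5+3=8
after ADD r5, r5, #3: r5=0+3=3
CMP r5, #18  (cmp 3,18)
BNE body: taken
after ADD r2, r2, #3: r2=8+3=11
after ADD r5, r5, #3: r5=3+3=6
CMP r5, #18  (cmp 6,18)
BNE body: taken
after ADD r2, r2, #3: r2=11+3=14
after ADD r5, r5, #3: r5=6+3=9
CMP r5, #18  (cmp 9,18)
BNE body: taken
after ADD r2, r2, #3: r2=14+3=17
after ADD r5, r5, #3: r5=9+3=12
CMP r5, #18  (cmp 12,18)
After step 18: r5 = 12.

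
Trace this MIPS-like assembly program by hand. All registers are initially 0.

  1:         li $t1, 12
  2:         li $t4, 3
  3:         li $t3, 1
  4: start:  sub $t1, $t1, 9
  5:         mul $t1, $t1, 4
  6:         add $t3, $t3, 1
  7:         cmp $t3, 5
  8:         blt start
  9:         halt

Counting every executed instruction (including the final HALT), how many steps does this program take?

24

after li $t1, 12: $t1=12
after li $t4, 3: $t4=3
after li $t3, 1: $t3=1
after sub $t1, $t1, 9: $t1=12-9=3
after mul $t1, $t1, 4: $t1=3*4=12
after add $t3, $t3, 1: $t3=1+1=2
cmp $t3, 5  (cmp 2,5)
blt start: taken
after sub $t1, $t1, 9: $t1=12-9=3
after mul $t1, $t1, 4: $t1=3*4=12
after add $t3, $t3, 1: $t3=2+1=3
cmp $t3, 5  (cmp 3,5)
blt start: taken
after sub $t1, $t1, 9: $t1=12-9=3
after mul $t1, $t1, 4: $t1=3*4=12
after add $t3, $t3, 1: $t3=3+1=4
cmp $t3, 5  (cmp 4,5)
blt start: taken
after sub $t1, $t1, 9: $t1=12-9=3
after mul $t1, $t1, 4: $t1=3*4=12
after add $t3, $t3, 1: $t3=4+1=5
cmp $t3, 5  (cmp 5,5)
blt start: not taken
halt.
Total executed instructions: 24.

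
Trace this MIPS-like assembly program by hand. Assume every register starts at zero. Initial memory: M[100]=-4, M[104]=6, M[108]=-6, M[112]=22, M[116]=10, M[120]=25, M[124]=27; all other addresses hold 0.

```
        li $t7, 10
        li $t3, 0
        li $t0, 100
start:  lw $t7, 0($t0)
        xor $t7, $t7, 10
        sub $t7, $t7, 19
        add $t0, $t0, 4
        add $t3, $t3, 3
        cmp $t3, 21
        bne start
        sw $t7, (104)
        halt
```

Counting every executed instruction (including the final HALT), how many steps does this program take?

after li $t7, 10: $t7=10
after li $t3, 0: $t3=0
after li $t0, 100: $t0=100
after lw $t7, 0($t0): $t7=M[100]=-4
after xor $t7, $t7, 10: $t7=(-4)^10=-10
after sub $t7, $t7, 19: $t7=(-10)-19=-29
after add $t0, $t0, 4: $t0=100+4=104
after add $t3, $t3, 3: $t3=0+3=3
cmp $t3, 21  (cmp 3,21)
bne start: taken
after lw $t7, 0($t0): $t7=M[104]=6
after xor $t7, $t7, 10: $t7=6^10=12
after sub $t7, $t7, 19: $t7=12-19=-7
after add $t0, $t0, 4: $t0=104+4=108
after add $t3, $t3, 3: $t3=3+3=6
cmp $t3, 21  (cmp 6,21)
bne start: taken
after lw $t7, 0($t0): $t7=M[108]=-6
after xor $t7, $t7, 10: $t7=(-6)^10=-16
after sub $t7, $t7, 19: $t7=(-16)-19=-35
after add $t0, $t0, 4: $t0=108+4=112
after add $t3, $t3, 3: $t3=6+3=9
cmp $t3, 21  (cmp 9,21)
bne start: taken
after lw $t7, 0($t0): $t7=M[112]=22
after xor $t7, $t7, 10: $t7=22^10=28
after sub $t7, $t7, 19: $t7=28-19=9
after add $t0, $t0, 4: $t0=112+4=116
after add $t3, $t3, 3: $t3=9+3=12
cmp $t3, 21  (cmp 12,21)
bne start: taken
after lw $t7, 0($t0): $t7=M[116]=10
after xor $t7, $t7, 10: $t7=10^10=0
after sub $t7, $t7, 19: $t7=0-19=-19
after add $t0, $t0, 4: $t0=116+4=120
after add $t3, $t3, 3: $t3=12+3=15
cmp $t3, 21  (cmp 15,21)
bne start: taken
after lw $t7, 0($t0): $t7=M[120]=25
after xor $t7, $t7, 10: $t7=25^10=19
after sub $t7, $t7, 19: $t7=19-19=0
after add $t0, $t0, 4: $t0=120+4=124
after add $t3, $t3, 3: $t3=15+3=18
cmp $t3, 21  (cmp 18,21)
bne start: taken
after lw $t7, 0($t0): $t7=M[124]=27
after xor $t7, $t7, 10: $t7=27^10=17
after sub $t7, $t7, 19: $t7=17-19=-2
after add $t0, $t0, 4: $t0=124+4=128
after add $t3, $t3, 3: $t3=18+3=21
cmp $t3, 21  (cmp 21,21)
bne start: not taken
sw $t7, (104) → M[104]=-2
halt.
Total executed instructions: 54.

54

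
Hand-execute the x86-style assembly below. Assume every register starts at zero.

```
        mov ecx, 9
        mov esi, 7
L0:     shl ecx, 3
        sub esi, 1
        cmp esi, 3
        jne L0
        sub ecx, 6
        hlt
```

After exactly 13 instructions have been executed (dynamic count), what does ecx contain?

mov ecx, 9 → ecx=9
mov esi, 7 → esi=7
shl ecx, 3 → ecx=9<<3=72
sub esi, 1 → esi=7-1=6
cmp esi, 3  (cmp 6,3)
jne L0: taken
shl ecx, 3 → ecx=72<<3=576
sub esi, 1 → esi=6-1=5
cmp esi, 3  (cmp 5,3)
jne L0: taken
shl ecx, 3 → ecx=576<<3=4608
sub esi, 1 → esi=5-1=4
cmp esi, 3  (cmp 4,3)
After step 13: ecx = 4608.

4608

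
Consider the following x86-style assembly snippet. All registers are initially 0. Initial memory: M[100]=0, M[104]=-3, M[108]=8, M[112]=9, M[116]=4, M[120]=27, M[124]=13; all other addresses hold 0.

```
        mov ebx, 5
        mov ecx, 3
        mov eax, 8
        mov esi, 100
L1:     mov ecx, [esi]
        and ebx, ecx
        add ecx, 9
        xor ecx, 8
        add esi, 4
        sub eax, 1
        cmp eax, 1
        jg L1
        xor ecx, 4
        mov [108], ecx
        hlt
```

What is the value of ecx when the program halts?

ebx=5
ecx=3
eax=8
esi=100
ecx=M[100]=0
ebx=5&0=0
ecx=0+9=9
ecx=9^8=1
esi=100+4=104
eax=8-1=7
cmp eax, 1  (cmp 7,1)
jg L1: taken
ecx=M[104]=-3
ebx=0&(-3)=0
ecx=(-3)+9=6
ecx=6^8=14
esi=104+4=108
eax=7-1=6
cmp eax, 1  (cmp 6,1)
jg L1: taken
ecx=M[108]=8
ebx=0&8=0
ecx=8+9=17
ecx=17^8=25
esi=108+4=112
eax=6-1=5
cmp eax, 1  (cmp 5,1)
jg L1: taken
ecx=M[112]=9
ebx=0&9=0
ecx=9+9=18
ecx=18^8=26
esi=112+4=116
eax=5-1=4
cmp eax, 1  (cmp 4,1)
jg L1: taken
ecx=M[116]=4
ebx=0&4=0
ecx=4+9=13
ecx=13^8=5
esi=116+4=120
eax=4-1=3
cmp eax, 1  (cmp 3,1)
jg L1: taken
ecx=M[120]=27
ebx=0&27=0
ecx=27+9=36
ecx=36^8=44
esi=120+4=124
eax=3-1=2
cmp eax, 1  (cmp 2,1)
jg L1: taken
ecx=M[124]=13
ebx=0&13=0
ecx=13+9=22
ecx=22^8=30
esi=124+4=128
eax=2-1=1
cmp eax, 1  (cmp 1,1)
jg L1: not taken
ecx=30^4=26
mov [108], ecx → M[108]=26
halt.

26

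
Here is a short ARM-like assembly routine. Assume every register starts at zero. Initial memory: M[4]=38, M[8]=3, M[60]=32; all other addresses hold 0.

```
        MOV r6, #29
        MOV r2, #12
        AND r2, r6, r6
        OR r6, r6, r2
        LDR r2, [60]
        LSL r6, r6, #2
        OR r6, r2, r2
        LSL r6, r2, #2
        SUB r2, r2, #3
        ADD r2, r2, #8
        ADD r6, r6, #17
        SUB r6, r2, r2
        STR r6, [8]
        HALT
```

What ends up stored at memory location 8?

0

after MOV r6, #29: r6=29
after MOV r2, #12: r2=12
after AND r2, r6, r6: r2=29&29=29
after OR r6, r6, r2: r6=29|29=29
after LDR r2, [60]: r2=M[60]=32
after LSL r6, r6, #2: r6=29<<2=116
after OR r6, r2, r2: r6=32|32=32
after LSL r6, r2, #2: r6=32<<2=128
after SUB r2, r2, #3: r2=32-3=29
after ADD r2, r2, #8: r2=29+8=37
after ADD r6, r6, #17: r6=128+17=145
after SUB r6, r2, r2: r6=37-37=0
STR r6, [8] → M[8]=0
halt.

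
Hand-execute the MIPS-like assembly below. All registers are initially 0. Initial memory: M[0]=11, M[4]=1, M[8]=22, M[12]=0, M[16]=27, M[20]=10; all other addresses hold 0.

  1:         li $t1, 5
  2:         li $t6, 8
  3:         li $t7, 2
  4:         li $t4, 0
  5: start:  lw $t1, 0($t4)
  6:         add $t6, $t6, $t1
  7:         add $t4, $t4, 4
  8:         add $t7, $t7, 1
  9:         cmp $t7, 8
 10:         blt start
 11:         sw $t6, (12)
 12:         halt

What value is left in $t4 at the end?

24

li $t1, 5 → $t1=5
li $t6, 8 → $t6=8
li $t7, 2 → $t7=2
li $t4, 0 → $t4=0
lw $t1, 0($t4) → $t1=M[0]=11
add $t6, $t6, $t1 → $t6=8+11=19
add $t4, $t4, 4 → $t4=0+4=4
add $t7, $t7, 1 → $t7=2+1=3
cmp $t7, 8  (cmp 3,8)
blt start: taken
lw $t1, 0($t4) → $t1=M[4]=1
add $t6, $t6, $t1 → $t6=19+1=20
add $t4, $t4, 4 → $t4=4+4=8
add $t7, $t7, 1 → $t7=3+1=4
cmp $t7, 8  (cmp 4,8)
blt start: taken
lw $t1, 0($t4) → $t1=M[8]=22
add $t6, $t6, $t1 → $t6=20+22=42
add $t4, $t4, 4 → $t4=8+4=12
add $t7, $t7, 1 → $t7=4+1=5
cmp $t7, 8  (cmp 5,8)
blt start: taken
lw $t1, 0($t4) → $t1=M[12]=0
add $t6, $t6, $t1 → $t6=42+0=42
add $t4, $t4, 4 → $t4=12+4=16
add $t7, $t7, 1 → $t7=5+1=6
cmp $t7, 8  (cmp 6,8)
blt start: taken
lw $t1, 0($t4) → $t1=M[16]=27
add $t6, $t6, $t1 → $t6=42+27=69
add $t4, $t4, 4 → $t4=16+4=20
add $t7, $t7, 1 → $t7=6+1=7
cmp $t7, 8  (cmp 7,8)
blt start: taken
lw $t1, 0($t4) → $t1=M[20]=10
add $t6, $t6, $t1 → $t6=69+10=79
add $t4, $t4, 4 → $t4=20+4=24
add $t7, $t7, 1 → $t7=7+1=8
cmp $t7, 8  (cmp 8,8)
blt start: not taken
sw $t6, (12) → M[12]=79
halt.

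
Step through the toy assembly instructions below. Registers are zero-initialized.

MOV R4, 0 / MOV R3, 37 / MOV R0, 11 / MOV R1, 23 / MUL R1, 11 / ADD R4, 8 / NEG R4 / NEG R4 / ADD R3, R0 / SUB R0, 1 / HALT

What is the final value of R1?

after MOV R4, 0: R4=0
after MOV R3, 37: R3=37
after MOV R0, 11: R0=11
after MOV R1, 23: R1=23
after MUL R1, 11: R1=23*11=253
after ADD R4, 8: R4=0+8=8
after NEG R4: R4=-(8)=-8
after NEG R4: R4=-(-8)=8
after ADD R3, R0: R3=37+11=48
after SUB R0, 1: R0=11-1=10
halt.

253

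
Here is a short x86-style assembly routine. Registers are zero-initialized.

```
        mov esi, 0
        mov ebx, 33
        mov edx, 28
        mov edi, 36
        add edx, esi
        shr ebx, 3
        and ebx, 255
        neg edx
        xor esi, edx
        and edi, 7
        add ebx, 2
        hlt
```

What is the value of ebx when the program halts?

after mov esi, 0: esi=0
after mov ebx, 33: ebx=33
after mov edx, 28: edx=28
after mov edi, 36: edi=36
after add edx, esi: edx=28+0=28
after shr ebx, 3: ebx=33>>3=4
after and ebx, 255: ebx=4&255=4
after neg edx: edx=-(28)=-28
after xor esi, edx: esi=0^(-28)=-28
after and edi, 7: edi=36&7=4
after add ebx, 2: ebx=4+2=6
halt.

6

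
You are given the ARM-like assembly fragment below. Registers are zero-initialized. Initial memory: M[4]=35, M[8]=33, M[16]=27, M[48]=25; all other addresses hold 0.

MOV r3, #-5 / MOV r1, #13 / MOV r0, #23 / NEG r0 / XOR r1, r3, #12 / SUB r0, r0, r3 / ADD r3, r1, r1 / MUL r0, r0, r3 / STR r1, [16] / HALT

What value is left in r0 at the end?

324

r3=-5
r1=13
r0=23
r0=-(23)=-23
r1=(-5)^12=-9
r0=(-23)-(-5)=-18
r3=(-9)+(-9)=-18
r0=(-18)*(-18)=324
STR r1, [16] → M[16]=-9
halt.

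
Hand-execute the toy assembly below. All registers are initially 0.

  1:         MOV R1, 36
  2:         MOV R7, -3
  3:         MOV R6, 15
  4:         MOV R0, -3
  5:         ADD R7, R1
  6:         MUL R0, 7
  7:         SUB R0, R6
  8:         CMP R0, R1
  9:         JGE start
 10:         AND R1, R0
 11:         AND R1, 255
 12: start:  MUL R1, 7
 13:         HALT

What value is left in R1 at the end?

R1=36
R7=-3
R6=15
R0=-3
R7=(-3)+36=33
R0=(-3)*7=-21
R0=(-21)-15=-36
CMP R0, R1  (cmp -36,36)
JGE start: not taken
R1=36&(-36)=4
R1=4&255=4
R1=4*7=28
halt.

28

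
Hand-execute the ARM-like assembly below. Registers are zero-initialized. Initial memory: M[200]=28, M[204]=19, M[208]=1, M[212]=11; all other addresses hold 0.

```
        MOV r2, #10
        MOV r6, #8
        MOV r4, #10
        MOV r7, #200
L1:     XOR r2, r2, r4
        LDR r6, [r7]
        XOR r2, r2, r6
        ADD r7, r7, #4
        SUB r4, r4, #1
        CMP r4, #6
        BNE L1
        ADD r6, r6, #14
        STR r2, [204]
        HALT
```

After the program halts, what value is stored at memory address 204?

3

after MOV r2, #10: r2=10
after MOV r6, #8: r6=8
after MOV r4, #10: r4=10
after MOV r7, #200: r7=200
after XOR r2, r2, r4: r2=10^10=0
after LDR r6, [r7]: r6=M[200]=28
after XOR r2, r2, r6: r2=0^28=28
after ADD r7, r7, #4: r7=200+4=204
after SUB r4, r4, #1: r4=10-1=9
CMP r4, #6  (cmp 9,6)
BNE L1: taken
after XOR r2, r2, r4: r2=28^9=21
after LDR r6, [r7]: r6=M[204]=19
after XOR r2, r2, r6: r2=21^19=6
after ADD r7, r7, #4: r7=204+4=208
after SUB r4, r4, #1: r4=9-1=8
CMP r4, #6  (cmp 8,6)
BNE L1: taken
after XOR r2, r2, r4: r2=6^8=14
after LDR r6, [r7]: r6=M[208]=1
after XOR r2, r2, r6: r2=14^1=15
after ADD r7, r7, #4: r7=208+4=212
after SUB r4, r4, #1: r4=8-1=7
CMP r4, #6  (cmp 7,6)
BNE L1: taken
after XOR r2, r2, r4: r2=15^7=8
after LDR r6, [r7]: r6=M[212]=11
after XOR r2, r2, r6: r2=8^11=3
after ADD r7, r7, #4: r7=212+4=216
after SUB r4, r4, #1: r4=7-1=6
CMP r4, #6  (cmp 6,6)
BNE L1: not taken
after ADD r6, r6, #14: r6=11+14=25
STR r2, [204] → M[204]=3
halt.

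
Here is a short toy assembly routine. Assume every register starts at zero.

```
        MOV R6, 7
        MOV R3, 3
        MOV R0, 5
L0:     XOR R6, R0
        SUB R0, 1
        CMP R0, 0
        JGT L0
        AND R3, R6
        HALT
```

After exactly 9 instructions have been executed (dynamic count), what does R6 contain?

6

MOV R6, 7 → R6=7
MOV R3, 3 → R3=3
MOV R0, 5 → R0=5
XOR R6, R0 → R6=7^5=2
SUB R0, 1 → R0=5-1=4
CMP R0, 0  (cmp 4,0)
JGT L0: taken
XOR R6, R0 → R6=2^4=6
SUB R0, 1 → R0=4-1=3
After step 9: R6 = 6.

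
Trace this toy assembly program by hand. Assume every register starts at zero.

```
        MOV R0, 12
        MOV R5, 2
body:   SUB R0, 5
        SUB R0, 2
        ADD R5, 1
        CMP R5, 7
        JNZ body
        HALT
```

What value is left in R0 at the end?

MOV R0, 12 → R0=12
MOV R5, 2 → R5=2
SUB R0, 5 → R0=12-5=7
SUB R0, 2 → R0=7-2=5
ADD R5, 1 → R5=2+1=3
CMP R5, 7  (cmp 3,7)
JNZ body: taken
SUB R0, 5 → R0=5-5=0
SUB R0, 2 → R0=0-2=-2
ADD R5, 1 → R5=3+1=4
CMP R5, 7  (cmp 4,7)
JNZ body: taken
SUB R0, 5 → R0=(-2)-5=-7
SUB R0, 2 → R0=(-7)-2=-9
ADD R5, 1 → R5=4+1=5
CMP R5, 7  (cmp 5,7)
JNZ body: taken
SUB R0, 5 → R0=(-9)-5=-14
SUB R0, 2 → R0=(-14)-2=-16
ADD R5, 1 → R5=5+1=6
CMP R5, 7  (cmp 6,7)
JNZ body: taken
SUB R0, 5 → R0=(-16)-5=-21
SUB R0, 2 → R0=(-21)-2=-23
ADD R5, 1 → R5=6+1=7
CMP R5, 7  (cmp 7,7)
JNZ body: not taken
halt.

-23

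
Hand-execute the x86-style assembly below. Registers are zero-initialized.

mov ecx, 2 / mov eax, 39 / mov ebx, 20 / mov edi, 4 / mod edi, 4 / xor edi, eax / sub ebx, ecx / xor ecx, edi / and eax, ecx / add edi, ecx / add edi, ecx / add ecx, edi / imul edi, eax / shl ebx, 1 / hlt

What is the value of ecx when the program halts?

ecx=2
eax=39
ebx=20
edi=4
edi=4%4=0
edi=0^39=39
ebx=20-2=18
ecx=2^39=37
eax=39&37=37
edi=39+37=76
edi=76+37=113
ecx=37+113=150
edi=113*37=4181
ebx=18<<1=36
halt.

150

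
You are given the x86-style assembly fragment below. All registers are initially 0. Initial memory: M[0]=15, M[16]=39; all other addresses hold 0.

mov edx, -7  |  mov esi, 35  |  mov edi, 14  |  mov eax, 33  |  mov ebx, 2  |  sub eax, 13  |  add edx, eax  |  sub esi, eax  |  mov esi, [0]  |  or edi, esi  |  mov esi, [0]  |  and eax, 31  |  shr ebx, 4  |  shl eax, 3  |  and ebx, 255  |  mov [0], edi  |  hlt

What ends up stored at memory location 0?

15

after mov edx, -7: edx=-7
after mov esi, 35: esi=35
after mov edi, 14: edi=14
after mov eax, 33: eax=33
after mov ebx, 2: ebx=2
after sub eax, 13: eax=33-13=20
after add edx, eax: edx=(-7)+20=13
after sub esi, eax: esi=35-20=15
after mov esi, [0]: esi=M[0]=15
after or edi, esi: edi=14|15=15
after mov esi, [0]: esi=M[0]=15
after and eax, 31: eax=20&31=20
after shr ebx, 4: ebx=2>>4=0
after shl eax, 3: eax=20<<3=160
after and ebx, 255: ebx=0&255=0
mov [0], edi → M[0]=15
halt.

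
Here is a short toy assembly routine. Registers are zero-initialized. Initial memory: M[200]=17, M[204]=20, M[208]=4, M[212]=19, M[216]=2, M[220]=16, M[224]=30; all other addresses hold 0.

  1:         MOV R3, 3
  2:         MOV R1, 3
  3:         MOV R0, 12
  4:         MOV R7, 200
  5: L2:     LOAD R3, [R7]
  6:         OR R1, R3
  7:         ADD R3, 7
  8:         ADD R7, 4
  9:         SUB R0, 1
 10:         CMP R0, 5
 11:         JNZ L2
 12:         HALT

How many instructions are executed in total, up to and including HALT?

MOV R3, 3 → R3=3
MOV R1, 3 → R1=3
MOV R0, 12 → R0=12
MOV R7, 200 → R7=200
LOAD R3, [R7] → R3=M[200]=17
OR R1, R3 → R1=3|17=19
ADD R3, 7 → R3=17+7=24
ADD R7, 4 → R7=200+4=204
SUB R0, 1 → R0=12-1=11
CMP R0, 5  (cmp 11,5)
JNZ L2: taken
LOAD R3, [R7] → R3=M[204]=20
OR R1, R3 → R1=19|20=23
ADD R3, 7 → R3=20+7=27
ADD R7, 4 → R7=204+4=208
SUB R0, 1 → R0=11-1=10
CMP R0, 5  (cmp 10,5)
JNZ L2: taken
LOAD R3, [R7] → R3=M[208]=4
OR R1, R3 → R1=23|4=23
ADD R3, 7 → R3=4+7=11
ADD R7, 4 → R7=208+4=212
SUB R0, 1 → R0=10-1=9
CMP R0, 5  (cmp 9,5)
JNZ L2: taken
LOAD R3, [R7] → R3=M[212]=19
OR R1, R3 → R1=23|19=23
ADD R3, 7 → R3=19+7=26
ADD R7, 4 → R7=212+4=216
SUB R0, 1 → R0=9-1=8
CMP R0, 5  (cmp 8,5)
JNZ L2: taken
LOAD R3, [R7] → R3=M[216]=2
OR R1, R3 → R1=23|2=23
ADD R3, 7 → R3=2+7=9
ADD R7, 4 → R7=216+4=220
SUB R0, 1 → R0=8-1=7
CMP R0, 5  (cmp 7,5)
JNZ L2: taken
LOAD R3, [R7] → R3=M[220]=16
OR R1, R3 → R1=23|16=23
ADD R3, 7 → R3=16+7=23
ADD R7, 4 → R7=220+4=224
SUB R0, 1 → R0=7-1=6
CMP R0, 5  (cmp 6,5)
JNZ L2: taken
LOAD R3, [R7] → R3=M[224]=30
OR R1, R3 → R1=23|30=31
ADD R3, 7 → R3=30+7=37
ADD R7, 4 → R7=224+4=228
SUB R0, 1 → R0=6-1=5
CMP R0, 5  (cmp 5,5)
JNZ L2: not taken
halt.
Total executed instructions: 54.

54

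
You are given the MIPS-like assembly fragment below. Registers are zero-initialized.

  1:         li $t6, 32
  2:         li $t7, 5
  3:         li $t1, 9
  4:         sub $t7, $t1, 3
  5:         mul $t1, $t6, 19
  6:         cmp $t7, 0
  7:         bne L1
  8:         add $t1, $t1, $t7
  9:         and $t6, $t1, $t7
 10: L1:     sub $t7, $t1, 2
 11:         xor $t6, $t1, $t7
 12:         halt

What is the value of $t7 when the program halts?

$t6=32
$t7=5
$t1=9
$t7=9-3=6
$t1=32*19=608
cmp $t7, 0  (cmp 6,0)
bne L1: taken
$t7=608-2=606
$t6=608^606=62
halt.

606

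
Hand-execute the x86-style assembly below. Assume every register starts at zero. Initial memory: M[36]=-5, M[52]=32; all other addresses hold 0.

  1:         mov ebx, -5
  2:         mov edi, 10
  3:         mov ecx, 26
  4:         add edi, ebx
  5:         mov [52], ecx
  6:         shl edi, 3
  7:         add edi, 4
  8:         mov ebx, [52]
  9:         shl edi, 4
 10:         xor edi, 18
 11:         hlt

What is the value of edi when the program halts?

ebx=-5
edi=10
ecx=26
edi=10+(-5)=5
mov [52], ecx → M[52]=26
edi=5<<3=40
edi=40+4=44
ebx=M[52]=26
edi=44<<4=704
edi=704^18=722
halt.

722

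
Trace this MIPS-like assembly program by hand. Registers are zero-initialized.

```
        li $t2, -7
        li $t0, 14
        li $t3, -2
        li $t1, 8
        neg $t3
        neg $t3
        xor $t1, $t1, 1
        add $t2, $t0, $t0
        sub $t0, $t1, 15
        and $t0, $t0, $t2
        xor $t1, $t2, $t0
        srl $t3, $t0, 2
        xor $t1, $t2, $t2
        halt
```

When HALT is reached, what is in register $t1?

0

li $t2, -7 → $t2=-7
li $t0, 14 → $t0=14
li $t3, -2 → $t3=-2
li $t1, 8 → $t1=8
neg $t3 → $t3=-(-2)=2
neg $t3 → $t3=-(2)=-2
xor $t1, $t1, 1 → $t1=8^1=9
add $t2, $t0, $t0 → $t2=14+14=28
sub $t0, $t1, 15 → $t0=9-15=-6
and $t0, $t0, $t2 → $t0=(-6)&28=24
xor $t1, $t2, $t0 → $t1=28^24=4
srl $t3, $t0, 2 → $t3=24>>2=6
xor $t1, $t2, $t2 → $t1=28^28=0
halt.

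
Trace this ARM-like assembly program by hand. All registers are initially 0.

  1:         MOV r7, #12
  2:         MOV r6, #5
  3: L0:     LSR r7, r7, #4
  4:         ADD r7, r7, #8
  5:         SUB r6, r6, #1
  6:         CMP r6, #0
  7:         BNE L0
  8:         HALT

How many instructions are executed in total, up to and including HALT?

after MOV r7, #12: r7=12
after MOV r6, #5: r6=5
after LSR r7, r7, #4: r7=12>>4=0
after ADD r7, r7, #8: r7=0+8=8
after SUB r6, r6, #1: r6=5-1=4
CMP r6, #0  (cmp 4,0)
BNE L0: taken
after LSR r7, r7, #4: r7=8>>4=0
after ADD r7, r7, #8: r7=0+8=8
after SUB r6, r6, #1: r6=4-1=3
CMP r6, #0  (cmp 3,0)
BNE L0: taken
after LSR r7, r7, #4: r7=8>>4=0
after ADD r7, r7, #8: r7=0+8=8
after SUB r6, r6, #1: r6=3-1=2
CMP r6, #0  (cmp 2,0)
BNE L0: taken
after LSR r7, r7, #4: r7=8>>4=0
after ADD r7, r7, #8: r7=0+8=8
after SUB r6, r6, #1: r6=2-1=1
CMP r6, #0  (cmp 1,0)
BNE L0: taken
after LSR r7, r7, #4: r7=8>>4=0
after ADD r7, r7, #8: r7=0+8=8
after SUB r6, r6, #1: r6=1-1=0
CMP r6, #0  (cmp 0,0)
BNE L0: not taken
halt.
Total executed instructions: 28.

28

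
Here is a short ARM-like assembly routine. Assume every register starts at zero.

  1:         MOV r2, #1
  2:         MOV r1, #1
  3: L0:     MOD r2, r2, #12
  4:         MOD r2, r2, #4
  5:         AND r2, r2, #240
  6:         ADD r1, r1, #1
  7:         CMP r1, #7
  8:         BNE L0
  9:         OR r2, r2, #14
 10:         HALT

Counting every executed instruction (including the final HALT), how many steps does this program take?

r2=1
r1=1
r2=1%12=1
r2=1%4=1
r2=1&240=0
r1=1+1=2
CMP r1, #7  (cmp 2,7)
BNE L0: taken
r2=0%12=0
r2=0%4=0
r2=0&240=0
r1=2+1=3
CMP r1, #7  (cmp 3,7)
BNE L0: taken
r2=0%12=0
r2=0%4=0
r2=0&240=0
r1=3+1=4
CMP r1, #7  (cmp 4,7)
BNE L0: taken
r2=0%12=0
r2=0%4=0
r2=0&240=0
r1=4+1=5
CMP r1, #7  (cmp 5,7)
BNE L0: taken
r2=0%12=0
r2=0%4=0
r2=0&240=0
r1=5+1=6
CMP r1, #7  (cmp 6,7)
BNE L0: taken
r2=0%12=0
r2=0%4=0
r2=0&240=0
r1=6+1=7
CMP r1, #7  (cmp 7,7)
BNE L0: not taken
r2=0|14=14
halt.
Total executed instructions: 40.

40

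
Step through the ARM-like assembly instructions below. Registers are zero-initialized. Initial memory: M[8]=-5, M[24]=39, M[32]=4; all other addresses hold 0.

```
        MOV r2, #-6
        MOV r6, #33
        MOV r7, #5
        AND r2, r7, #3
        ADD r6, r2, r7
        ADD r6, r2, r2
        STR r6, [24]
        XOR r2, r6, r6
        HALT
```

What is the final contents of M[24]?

r2=-6
r6=33
r7=5
r2=5&3=1
r6=1+5=6
r6=1+1=2
STR r6, [24] → M[24]=2
r2=2^2=0
halt.

2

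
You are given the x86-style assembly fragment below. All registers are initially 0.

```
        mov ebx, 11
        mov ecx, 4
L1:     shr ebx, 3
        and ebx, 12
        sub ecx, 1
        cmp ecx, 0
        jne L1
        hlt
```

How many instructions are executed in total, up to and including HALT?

ebx=11
ecx=4
ebx=11>>3=1
ebx=1&12=0
ecx=4-1=3
cmp ecx, 0  (cmp 3,0)
jne L1: taken
ebx=0>>3=0
ebx=0&12=0
ecx=3-1=2
cmp ecx, 0  (cmp 2,0)
jne L1: taken
ebx=0>>3=0
ebx=0&12=0
ecx=2-1=1
cmp ecx, 0  (cmp 1,0)
jne L1: taken
ebx=0>>3=0
ebx=0&12=0
ecx=1-1=0
cmp ecx, 0  (cmp 0,0)
jne L1: not taken
halt.
Total executed instructions: 23.

23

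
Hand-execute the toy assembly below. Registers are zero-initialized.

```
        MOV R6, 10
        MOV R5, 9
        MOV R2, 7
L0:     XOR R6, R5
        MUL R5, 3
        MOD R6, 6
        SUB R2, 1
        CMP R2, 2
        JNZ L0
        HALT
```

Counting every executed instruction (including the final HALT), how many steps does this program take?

after MOV R6, 10: R6=10
after MOV R5, 9: R5=9
after MOV R2, 7: R2=7
after XOR R6, R5: R6=10^9=3
after MUL R5, 3: R5=9*3=27
after MOD R6, 6: R6=3%6=3
after SUB R2, 1: R2=7-1=6
CMP R2, 2  (cmp 6,2)
JNZ L0: taken
after XOR R6, R5: R6=3^27=24
after MUL R5, 3: R5=27*3=81
after MOD R6, 6: R6=24%6=0
after SUB R2, 1: R2=6-1=5
CMP R2, 2  (cmp 5,2)
JNZ L0: taken
after XOR R6, R5: R6=0^81=81
after MUL R5, 3: R5=81*3=243
after MOD R6, 6: R6=81%6=3
after SUB R2, 1: R2=5-1=4
CMP R2, 2  (cmp 4,2)
JNZ L0: taken
after XOR R6, R5: R6=3^243=240
after MUL R5, 3: R5=243*3=729
after MOD R6, 6: R6=240%6=0
after SUB R2, 1: R2=4-1=3
CMP R2, 2  (cmp 3,2)
JNZ L0: taken
after XOR R6, R5: R6=0^729=729
after MUL R5, 3: R5=729*3=2187
after MOD R6, 6: R6=729%6=3
after SUB R2, 1: R2=3-1=2
CMP R2, 2  (cmp 2,2)
JNZ L0: not taken
halt.
Total executed instructions: 34.

34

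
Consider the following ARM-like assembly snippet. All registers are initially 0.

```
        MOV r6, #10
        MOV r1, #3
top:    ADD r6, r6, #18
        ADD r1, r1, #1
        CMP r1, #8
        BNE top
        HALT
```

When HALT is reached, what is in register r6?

MOV r6, #10 → r6=10
MOV r1, #3 → r1=3
ADD r6, r6, #18 → r6=10+18=28
ADD r1, r1, #1 → r1=3+1=4
CMP r1, #8  (cmp 4,8)
BNE top: taken
ADD r6, r6, #18 → r6=28+18=46
ADD r1, r1, #1 → r1=4+1=5
CMP r1, #8  (cmp 5,8)
BNE top: taken
ADD r6, r6, #18 → r6=46+18=64
ADD r1, r1, #1 → r1=5+1=6
CMP r1, #8  (cmp 6,8)
BNE top: taken
ADD r6, r6, #18 → r6=64+18=82
ADD r1, r1, #1 → r1=6+1=7
CMP r1, #8  (cmp 7,8)
BNE top: taken
ADD r6, r6, #18 → r6=82+18=100
ADD r1, r1, #1 → r1=7+1=8
CMP r1, #8  (cmp 8,8)
BNE top: not taken
halt.

100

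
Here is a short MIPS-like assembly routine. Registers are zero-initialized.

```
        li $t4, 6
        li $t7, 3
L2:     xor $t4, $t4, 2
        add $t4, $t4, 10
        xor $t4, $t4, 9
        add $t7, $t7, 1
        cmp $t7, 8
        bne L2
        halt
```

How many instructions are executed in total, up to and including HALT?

33

$t4=6
$t7=3
$t4=6^2=4
$t4=4+10=14
$t4=14^9=7
$t7=3+1=4
cmp $t7, 8  (cmp 4,8)
bne L2: taken
$t4=7^2=5
$t4=5+10=15
$t4=15^9=6
$t7=4+1=5
cmp $t7, 8  (cmp 5,8)
bne L2: taken
$t4=6^2=4
$t4=4+10=14
$t4=14^9=7
$t7=5+1=6
cmp $t7, 8  (cmp 6,8)
bne L2: taken
$t4=7^2=5
$t4=5+10=15
$t4=15^9=6
$t7=6+1=7
cmp $t7, 8  (cmp 7,8)
bne L2: taken
$t4=6^2=4
$t4=4+10=14
$t4=14^9=7
$t7=7+1=8
cmp $t7, 8  (cmp 8,8)
bne L2: not taken
halt.
Total executed instructions: 33.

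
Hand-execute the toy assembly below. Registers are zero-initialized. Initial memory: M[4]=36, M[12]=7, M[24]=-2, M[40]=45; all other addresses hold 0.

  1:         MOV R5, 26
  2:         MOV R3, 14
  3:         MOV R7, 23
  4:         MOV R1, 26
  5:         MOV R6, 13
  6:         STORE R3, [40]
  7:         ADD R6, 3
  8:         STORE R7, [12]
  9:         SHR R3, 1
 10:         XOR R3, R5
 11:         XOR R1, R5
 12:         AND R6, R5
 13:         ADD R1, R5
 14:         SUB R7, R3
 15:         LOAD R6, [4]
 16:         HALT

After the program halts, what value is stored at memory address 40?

14

MOV R5, 26 → R5=26
MOV R3, 14 → R3=14
MOV R7, 23 → R7=23
MOV R1, 26 → R1=26
MOV R6, 13 → R6=13
STORE R3, [40] → M[40]=14
ADD R6, 3 → R6=13+3=16
STORE R7, [12] → M[12]=23
SHR R3, 1 → R3=14>>1=7
XOR R3, R5 → R3=7^26=29
XOR R1, R5 → R1=26^26=0
AND R6, R5 → R6=16&26=16
ADD R1, R5 → R1=0+26=26
SUB R7, R3 → R7=23-29=-6
LOAD R6, [4] → R6=M[4]=36
halt.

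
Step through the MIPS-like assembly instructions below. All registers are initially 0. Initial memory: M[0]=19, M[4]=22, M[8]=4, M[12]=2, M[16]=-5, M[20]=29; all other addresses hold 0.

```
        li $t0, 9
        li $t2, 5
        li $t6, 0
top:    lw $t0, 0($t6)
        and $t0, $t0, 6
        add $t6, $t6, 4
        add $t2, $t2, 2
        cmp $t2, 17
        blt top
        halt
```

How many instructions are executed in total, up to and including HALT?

li $t0, 9 → $t0=9
li $t2, 5 → $t2=5
li $t6, 0 → $t6=0
lw $t0, 0($t6) → $t0=M[0]=19
and $t0, $t0, 6 → $t0=19&6=2
add $t6, $t6, 4 → $t6=0+4=4
add $t2, $t2, 2 → $t2=5+2=7
cmp $t2, 17  (cmp 7,17)
blt top: taken
lw $t0, 0($t6) → $t0=M[4]=22
and $t0, $t0, 6 → $t0=22&6=6
add $t6, $t6, 4 → $t6=4+4=8
add $t2, $t2, 2 → $t2=7+2=9
cmp $t2, 17  (cmp 9,17)
blt top: taken
lw $t0, 0($t6) → $t0=M[8]=4
and $t0, $t0, 6 → $t0=4&6=4
add $t6, $t6, 4 → $t6=8+4=12
add $t2, $t2, 2 → $t2=9+2=11
cmp $t2, 17  (cmp 11,17)
blt top: taken
lw $t0, 0($t6) → $t0=M[12]=2
and $t0, $t0, 6 → $t0=2&6=2
add $t6, $t6, 4 → $t6=12+4=16
add $t2, $t2, 2 → $t2=11+2=13
cmp $t2, 17  (cmp 13,17)
blt top: taken
lw $t0, 0($t6) → $t0=M[16]=-5
and $t0, $t0, 6 → $t0=(-5)&6=2
add $t6, $t6, 4 → $t6=16+4=20
add $t2, $t2, 2 → $t2=13+2=15
cmp $t2, 17  (cmp 15,17)
blt top: taken
lw $t0, 0($t6) → $t0=M[20]=29
and $t0, $t0, 6 → $t0=29&6=4
add $t6, $t6, 4 → $t6=20+4=24
add $t2, $t2, 2 → $t2=15+2=17
cmp $t2, 17  (cmp 17,17)
blt top: not taken
halt.
Total executed instructions: 40.

40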